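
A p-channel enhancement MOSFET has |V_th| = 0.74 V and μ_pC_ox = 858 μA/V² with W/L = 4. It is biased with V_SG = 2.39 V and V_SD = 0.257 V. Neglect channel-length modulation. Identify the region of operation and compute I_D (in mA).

Triode; I_D = 1.34 mA

k_p = μ_pC_ox · (W/L) = 3.432 mA/V².
V_ov = V_SG − |V_th| = 2.39 − 0.74 = 1.65 V.
Since V_SD = 0.257 V < V_ov = 1.65 V, the device is in the triode region.
I_D = k_p [V_ov · V_SD − ½ V_SD²] = 3.432 × [1.65 × 0.257 − 0.5 × 0.257²] = 1.34 mA.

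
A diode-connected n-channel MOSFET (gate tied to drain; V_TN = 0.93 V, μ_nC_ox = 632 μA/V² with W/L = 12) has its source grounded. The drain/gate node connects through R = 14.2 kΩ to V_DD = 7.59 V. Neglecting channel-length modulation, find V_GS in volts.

With gate tied to drain, V_GS = V_DS ≥ V_GS − V_TN, so the device is in saturation.
k_n = μ_nC_ox · (W/L) = 7.584 mA/V².
KCL at the drain: ½ k_n (V_GS − V_TN)² = (V_DD − V_GS)/R.
Let x = V_GS − 0.93. Then 53.8 x² + x − 6.66 = 0, giving x = 0.343 V (positive root), so V_GS = 1.27 V.
I_D = (V_DD − V_GS)/R = (7.59 − 1.27) / 14.2 = 0.445 mA.

V_GS = 1.27 V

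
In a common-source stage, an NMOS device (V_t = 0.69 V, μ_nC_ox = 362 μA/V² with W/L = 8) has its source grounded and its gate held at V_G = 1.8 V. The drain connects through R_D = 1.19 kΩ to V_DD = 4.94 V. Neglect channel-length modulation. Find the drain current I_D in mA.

I_D = 1.78 mA

V_GS = V_G = 1.8 V, so V_ov = 1.8 − 0.69 = 1.11 V.
k_n = μ_nC_ox · (W/L) = 2.896 mA/V².
Assume saturation: I_D = ½ k_n V_ov² = 0.5 × 2.896 × 1.11² = 1.78 mA, giving V_DS = V_DD − I_D R_D = 4.94 − 1.78 × 1.19 = 2.82 V.
V_DS = 2.82 V ≥ V_ov = 1.11 V, confirming saturation.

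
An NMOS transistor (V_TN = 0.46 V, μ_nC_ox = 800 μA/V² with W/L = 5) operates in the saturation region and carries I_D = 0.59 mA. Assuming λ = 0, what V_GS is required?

k_n = μ_nC_ox · (W/L) = 4 mA/V².
In saturation I_D = ½ k_n (V_GS − V_TN)², so V_GS − V_TN = √(2 I_D / k_n) = √(2 × 0.59 / 4) = 0.543 V.
V_GS = 0.46 + 0.543 = 1 V.

V_GS = 1.00 V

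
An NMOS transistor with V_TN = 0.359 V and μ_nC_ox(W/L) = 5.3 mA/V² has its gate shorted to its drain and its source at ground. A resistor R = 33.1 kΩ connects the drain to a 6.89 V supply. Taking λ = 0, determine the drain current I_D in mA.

With gate tied to drain, V_GS = V_DS ≥ V_GS − V_TN, so the device is in saturation.
KCL at the drain: ½ k_n (V_GS − V_TN)² = (V_DD − V_GS)/R.
Let x = V_GS − 0.359. Then 87.7 x² + x − 6.531 = 0, giving x = 0.267 V (positive root), so V_GS = 0.626 V.
I_D = (V_DD − V_GS)/R = (6.89 − 0.626) / 33.1 = 0.189 mA.

I_D = 0.189 mA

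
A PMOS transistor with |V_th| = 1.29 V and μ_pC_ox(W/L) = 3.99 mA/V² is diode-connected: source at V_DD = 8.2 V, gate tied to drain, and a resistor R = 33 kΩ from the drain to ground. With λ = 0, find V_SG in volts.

With gate tied to drain, V_SG = V_SD ≥ V_SG − |V_th|, so the device is in saturation.
KCL at the drain: ½ k_p (V_SG − |V_th|)² = (V_DD − V_SG)/R.
Let x = V_SG − 1.29. Then 65.8 x² + x − 6.91 = 0, giving x = 0.316 V (positive root), so V_SG = 1.61 V.
I_D = (V_DD − V_SG)/R = (8.2 − 1.61) / 33 = 0.2 mA.

V_SG = 1.61 V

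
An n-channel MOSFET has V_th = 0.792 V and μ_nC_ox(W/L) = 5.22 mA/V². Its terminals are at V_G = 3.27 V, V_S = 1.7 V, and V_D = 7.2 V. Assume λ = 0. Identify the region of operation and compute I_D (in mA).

V_GS = V_G − V_S = 3.27 − 1.7 = 1.57 V; V_DS = V_D − V_S = 7.2 − 1.7 = 5.5 V.
V_ov = V_GS − V_th = 1.57 − 0.792 = 0.778 V.
Since V_DS = 5.5 V ≥ V_ov = 0.778 V, the device is in saturation.
I_D = ½ k_n V_ov² = 0.5 × 5.22 × 0.778² = 1.58 mA.

Saturation; I_D = 1.58 mA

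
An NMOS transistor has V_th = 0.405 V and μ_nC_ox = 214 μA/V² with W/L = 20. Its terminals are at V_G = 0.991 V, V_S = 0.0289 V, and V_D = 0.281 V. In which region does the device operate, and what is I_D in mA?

V_GS = V_G − V_S = 0.991 − 0.0289 = 0.962 V; V_DS = V_D − V_S = 0.281 − 0.0289 = 0.252 V.
k_n = μ_nC_ox · (W/L) = 4.28 mA/V².
V_ov = V_GS − V_th = 0.962 − 0.405 = 0.557 V.
Since V_DS = 0.252 V < V_ov = 0.557 V, the device is in the triode region.
I_D = k_n [V_ov · V_DS − ½ V_DS²] = 4.28 × [0.557 × 0.252 − 0.5 × 0.252²] = 0.465 mA.

Triode; I_D = 0.465 mA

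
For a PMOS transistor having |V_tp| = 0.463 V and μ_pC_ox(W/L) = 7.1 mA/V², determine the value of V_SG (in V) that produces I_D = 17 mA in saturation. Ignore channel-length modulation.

V_SG = 2.65 V

In saturation I_D = ½ k_p (V_SG − |V_tp|)², so V_SG − |V_tp| = √(2 I_D / k_p) = √(2 × 17 / 7.1) = 2.19 V.
V_SG = 0.463 + 2.19 = 2.65 V.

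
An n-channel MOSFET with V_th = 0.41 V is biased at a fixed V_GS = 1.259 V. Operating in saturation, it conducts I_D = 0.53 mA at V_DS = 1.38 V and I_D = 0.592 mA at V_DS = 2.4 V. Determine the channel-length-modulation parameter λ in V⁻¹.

With V_GS fixed, I_D ∝ (1 + λ V_DS) in saturation, so I_D2/I_D1 = (1 + λ V_DS2)/(1 + λ V_DS1).
0.592/0.53 = 1.117 = (1 + 2.4 λ)/(1 + 1.38 λ).
Solving: λ (I_D1 V_DS2 − I_D2 V_DS1) = I_D2 − I_D1, so λ = (0.592 − 0.53) / (0.53 × 2.4 − 0.592 × 1.38) = 0.062 / 0.455 = 0.136 V⁻¹.

λ = 0.136 V⁻¹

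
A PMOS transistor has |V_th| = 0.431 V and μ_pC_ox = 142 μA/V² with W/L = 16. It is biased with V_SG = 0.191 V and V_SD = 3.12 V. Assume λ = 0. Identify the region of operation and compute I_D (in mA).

V_SG = 0.191 V < |V_th| = 0.431 V, so the transistor is in cutoff.

Cutoff; I_D = 0 mA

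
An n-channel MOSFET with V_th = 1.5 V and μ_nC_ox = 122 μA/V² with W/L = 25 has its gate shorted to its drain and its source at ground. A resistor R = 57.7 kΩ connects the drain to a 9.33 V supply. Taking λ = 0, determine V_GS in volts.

With gate tied to drain, V_GS = V_DS ≥ V_GS − V_th, so the device is in saturation.
k_n = μ_nC_ox · (W/L) = 3.05 mA/V².
KCL at the drain: ½ k_n (V_GS − V_th)² = (V_DD − V_GS)/R.
Let x = V_GS − 1.5. Then 88 x² + x − 7.83 = 0, giving x = 0.293 V (positive root), so V_GS = 1.79 V.
I_D = (V_DD − V_GS)/R = (9.33 − 1.79) / 57.7 = 0.131 mA.

V_GS = 1.79 V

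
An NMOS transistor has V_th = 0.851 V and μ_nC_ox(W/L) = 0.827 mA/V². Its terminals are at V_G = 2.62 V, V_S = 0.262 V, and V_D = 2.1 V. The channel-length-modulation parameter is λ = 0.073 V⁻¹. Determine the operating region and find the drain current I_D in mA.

V_GS = V_G − V_S = 2.62 − 0.262 = 2.36 V; V_DS = V_D − V_S = 2.1 − 0.262 = 1.84 V.
V_ov = V_GS − V_th = 2.36 − 0.851 = 1.51 V.
Since V_DS = 1.84 V ≥ V_ov = 1.51 V, the device is in saturation.
I_D = ½ k_n V_ov² (1 + λ V_DS) = 0.5 × 0.827 × 1.51² × (1 + 0.073 × 1.84) = 1.07 mA.

Saturation; I_D = 1.07 mA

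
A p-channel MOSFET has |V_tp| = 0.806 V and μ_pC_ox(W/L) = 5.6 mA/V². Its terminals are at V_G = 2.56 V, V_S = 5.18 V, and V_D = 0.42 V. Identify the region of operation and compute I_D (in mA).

V_SG = V_S − V_G = 5.18 − 2.56 = 2.62 V; V_SD = V_S − V_D = 5.18 − 0.42 = 4.76 V.
V_ov = V_SG − |V_tp| = 2.62 − 0.806 = 1.81 V.
Since V_SD = 4.76 V ≥ V_ov = 1.81 V, the device is in saturation.
I_D = ½ k_p V_ov² = 0.5 × 5.6 × 1.81² = 9.21 mA.

Saturation; I_D = 9.21 mA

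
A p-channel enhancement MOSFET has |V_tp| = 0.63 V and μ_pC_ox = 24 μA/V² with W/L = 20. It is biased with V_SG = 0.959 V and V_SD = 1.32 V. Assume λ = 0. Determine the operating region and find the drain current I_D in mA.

Saturation; I_D = 0.0260 mA

k_p = μ_pC_ox · (W/L) = 0.48 mA/V².
V_ov = V_SG − |V_tp| = 0.959 − 0.63 = 0.329 V.
Since V_SD = 1.32 V ≥ V_ov = 0.329 V, the device is in saturation.
I_D = ½ k_p V_ov² = 0.5 × 0.48 × 0.329² = 0.026 mA.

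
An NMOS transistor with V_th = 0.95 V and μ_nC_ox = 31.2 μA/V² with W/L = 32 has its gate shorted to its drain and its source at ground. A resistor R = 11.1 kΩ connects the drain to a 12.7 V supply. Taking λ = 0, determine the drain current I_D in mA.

With gate tied to drain, V_GS = V_DS ≥ V_GS − V_th, so the device is in saturation.
k_n = μ_nC_ox · (W/L) = 0.9984 mA/V².
KCL at the drain: ½ k_n (V_GS − V_th)² = (V_DD − V_GS)/R.
Let x = V_GS − 0.95. Then 5.54 x² + x − 11.75 = 0, giving x = 1.37 V (positive root), so V_GS = 2.32 V.
I_D = (V_DD − V_GS)/R = (12.7 − 2.32) / 11.1 = 0.935 mA.

I_D = 0.935 mA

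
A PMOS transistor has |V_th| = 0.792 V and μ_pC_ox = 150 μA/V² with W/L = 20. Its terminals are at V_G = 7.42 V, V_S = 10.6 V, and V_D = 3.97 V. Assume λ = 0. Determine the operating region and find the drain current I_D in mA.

V_SG = V_S − V_G = 10.6 − 7.42 = 3.18 V; V_SD = V_S − V_D = 10.6 − 3.97 = 6.63 V.
k_p = μ_pC_ox · (W/L) = 3 mA/V².
V_ov = V_SG − |V_th| = 3.18 − 0.792 = 2.39 V.
Since V_SD = 6.63 V ≥ V_ov = 2.39 V, the device is in saturation.
I_D = ½ k_p V_ov² = 0.5 × 3 × 2.39² = 8.55 mA.

Saturation; I_D = 8.55 mA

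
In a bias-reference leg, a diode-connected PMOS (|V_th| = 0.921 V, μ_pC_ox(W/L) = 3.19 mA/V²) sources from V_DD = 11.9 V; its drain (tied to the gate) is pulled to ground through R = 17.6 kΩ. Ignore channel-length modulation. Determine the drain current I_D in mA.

I_D = 0.589 mA

With gate tied to drain, V_SG = V_SD ≥ V_SG − |V_th|, so the device is in saturation.
KCL at the drain: ½ k_p (V_SG − |V_th|)² = (V_DD − V_SG)/R.
Let x = V_SG − 0.921. Then 28.1 x² + x − 10.98 = 0, giving x = 0.608 V (positive root), so V_SG = 1.53 V.
I_D = (V_DD − V_SG)/R = (11.9 − 1.53) / 17.6 = 0.589 mA.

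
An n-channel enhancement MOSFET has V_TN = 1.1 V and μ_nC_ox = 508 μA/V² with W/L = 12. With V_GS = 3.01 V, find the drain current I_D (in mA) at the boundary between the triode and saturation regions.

At the boundary V_DS = V_ov = V_GS − V_TN = 3.01 − 1.1 = 1.91 V.
k_n = μ_nC_ox · (W/L) = 6.096 mA/V².
I_D = ½ k_n V_ov² = 0.5 × 6.096 × 1.91² = 11.1 mA.

I_D = 11.1 mA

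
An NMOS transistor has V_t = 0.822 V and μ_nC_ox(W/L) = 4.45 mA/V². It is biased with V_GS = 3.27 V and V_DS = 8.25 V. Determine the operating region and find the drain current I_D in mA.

V_ov = V_GS − V_t = 3.27 − 0.822 = 2.45 V.
Since V_DS = 8.25 V ≥ V_ov = 2.45 V, the device is in saturation.
I_D = ½ k_n V_ov² = 0.5 × 4.45 × 2.45² = 13.3 mA.

Saturation; I_D = 13.3 mA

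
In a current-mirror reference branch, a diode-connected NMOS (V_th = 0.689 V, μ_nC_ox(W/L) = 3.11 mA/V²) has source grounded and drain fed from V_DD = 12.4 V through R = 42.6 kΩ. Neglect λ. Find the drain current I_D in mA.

I_D = 0.265 mA

With gate tied to drain, V_GS = V_DS ≥ V_GS − V_th, so the device is in saturation.
KCL at the drain: ½ k_n (V_GS − V_th)² = (V_DD − V_GS)/R.
Let x = V_GS − 0.689. Then 66.2 x² + x − 11.71 = 0, giving x = 0.413 V (positive root), so V_GS = 1.1 V.
I_D = (V_DD − V_GS)/R = (12.4 − 1.1) / 42.6 = 0.265 mA.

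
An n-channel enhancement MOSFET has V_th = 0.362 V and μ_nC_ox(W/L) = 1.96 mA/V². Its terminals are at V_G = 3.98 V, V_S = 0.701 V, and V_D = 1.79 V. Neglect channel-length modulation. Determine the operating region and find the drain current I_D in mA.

Triode; I_D = 5.06 mA

V_GS = V_G − V_S = 3.98 − 0.701 = 3.28 V; V_DS = V_D − V_S = 1.79 − 0.701 = 1.09 V.
V_ov = V_GS − V_th = 3.28 − 0.362 = 2.92 V.
Since V_DS = 1.09 V < V_ov = 2.92 V, the device is in the triode region.
I_D = k_n [V_ov · V_DS − ½ V_DS²] = 1.96 × [2.92 × 1.09 − 0.5 × 1.09²] = 5.06 mA.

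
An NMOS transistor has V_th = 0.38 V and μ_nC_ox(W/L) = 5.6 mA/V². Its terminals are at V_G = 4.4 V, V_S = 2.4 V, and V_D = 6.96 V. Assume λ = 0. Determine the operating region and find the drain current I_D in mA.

Saturation; I_D = 7.35 mA

V_GS = V_G − V_S = 4.4 − 2.4 = 2 V; V_DS = V_D − V_S = 6.96 − 2.4 = 4.56 V.
V_ov = V_GS − V_th = 2 − 0.38 = 1.62 V.
Since V_DS = 4.56 V ≥ V_ov = 1.62 V, the device is in saturation.
I_D = ½ k_n V_ov² = 0.5 × 5.6 × 1.62² = 7.35 mA.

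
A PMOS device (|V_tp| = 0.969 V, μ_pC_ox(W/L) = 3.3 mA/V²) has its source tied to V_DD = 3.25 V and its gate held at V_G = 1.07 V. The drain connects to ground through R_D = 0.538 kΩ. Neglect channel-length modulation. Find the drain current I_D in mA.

V_SG = V_DD − V_G = 3.25 − 1.07 = 2.18 V, so V_ov = 2.18 − 0.969 = 1.21 V.
Assume saturation: I_D = ½ k_p V_ov² = 0.5 × 3.3 × 1.21² = 2.42 mA, giving V_SD = V_DD − I_D R_D = 3.25 − 2.42 × 0.538 = 1.95 V.
V_SD = 1.95 V ≥ V_ov = 1.21 V, confirming saturation.

I_D = 2.42 mA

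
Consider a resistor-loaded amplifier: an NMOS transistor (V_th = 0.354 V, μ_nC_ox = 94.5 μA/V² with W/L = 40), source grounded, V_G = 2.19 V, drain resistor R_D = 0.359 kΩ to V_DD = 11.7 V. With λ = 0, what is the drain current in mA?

I_D = 6.37 mA

V_GS = V_G = 2.19 V, so V_ov = 2.19 − 0.354 = 1.84 V.
k_n = μ_nC_ox · (W/L) = 3.78 mA/V².
Assume saturation: I_D = ½ k_n V_ov² = 0.5 × 3.78 × 1.84² = 6.37 mA, giving V_DS = V_DD − I_D R_D = 11.7 − 6.37 × 0.359 = 9.41 V.
V_DS = 9.41 V ≥ V_ov = 1.84 V, confirming saturation.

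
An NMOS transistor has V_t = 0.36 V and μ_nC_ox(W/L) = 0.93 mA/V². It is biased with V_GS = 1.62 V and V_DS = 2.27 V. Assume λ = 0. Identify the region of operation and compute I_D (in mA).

Saturation; I_D = 0.738 mA

V_ov = V_GS − V_t = 1.62 − 0.36 = 1.26 V.
Since V_DS = 2.27 V ≥ V_ov = 1.26 V, the device is in saturation.
I_D = ½ k_n V_ov² = 0.5 × 0.93 × 1.26² = 0.738 mA.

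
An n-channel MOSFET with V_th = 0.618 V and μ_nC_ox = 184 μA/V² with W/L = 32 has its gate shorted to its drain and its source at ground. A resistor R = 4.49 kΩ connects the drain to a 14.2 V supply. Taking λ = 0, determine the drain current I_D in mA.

With gate tied to drain, V_GS = V_DS ≥ V_GS − V_th, so the device is in saturation.
k_n = μ_nC_ox · (W/L) = 5.888 mA/V².
KCL at the drain: ½ k_n (V_GS − V_th)² = (V_DD − V_GS)/R.
Let x = V_GS − 0.618. Then 13.2 x² + x − 13.58 = 0, giving x = 0.977 V (positive root), so V_GS = 1.59 V.
I_D = (V_DD − V_GS)/R = (14.2 − 1.59) / 4.49 = 2.81 mA.

I_D = 2.81 mA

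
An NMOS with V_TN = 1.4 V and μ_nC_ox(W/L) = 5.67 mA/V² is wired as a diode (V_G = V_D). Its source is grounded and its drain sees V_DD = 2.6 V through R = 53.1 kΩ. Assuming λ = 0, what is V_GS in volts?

V_GS = 1.49 V

With gate tied to drain, V_GS = V_DS ≥ V_GS − V_TN, so the device is in saturation.
KCL at the drain: ½ k_n (V_GS − V_TN)² = (V_DD − V_GS)/R.
Let x = V_GS − 1.4. Then 151 x² + x − 1.2 = 0, giving x = 0.086 V (positive root), so V_GS = 1.49 V.
I_D = (V_DD − V_GS)/R = (2.6 − 1.49) / 53.1 = 0.021 mA.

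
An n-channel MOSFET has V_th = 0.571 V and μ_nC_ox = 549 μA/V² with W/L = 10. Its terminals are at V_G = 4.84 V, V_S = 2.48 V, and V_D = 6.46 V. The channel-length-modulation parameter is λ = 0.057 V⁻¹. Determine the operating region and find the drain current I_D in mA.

Saturation; I_D = 10.8 mA

V_GS = V_G − V_S = 4.84 − 2.48 = 2.36 V; V_DS = V_D − V_S = 6.46 − 2.48 = 3.98 V.
k_n = μ_nC_ox · (W/L) = 5.49 mA/V².
V_ov = V_GS − V_th = 2.36 − 0.571 = 1.79 V.
Since V_DS = 3.98 V ≥ V_ov = 1.79 V, the device is in saturation.
I_D = ½ k_n V_ov² (1 + λ V_DS) = 0.5 × 5.49 × 1.79² × (1 + 0.057 × 3.98) = 10.8 mA.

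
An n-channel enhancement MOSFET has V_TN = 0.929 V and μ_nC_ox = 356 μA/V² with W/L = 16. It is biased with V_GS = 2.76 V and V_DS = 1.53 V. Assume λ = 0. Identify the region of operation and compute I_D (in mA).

Triode; I_D = 9.29 mA

k_n = μ_nC_ox · (W/L) = 5.696 mA/V².
V_ov = V_GS − V_TN = 2.76 − 0.929 = 1.83 V.
Since V_DS = 1.53 V < V_ov = 1.83 V, the device is in the triode region.
I_D = k_n [V_ov · V_DS − ½ V_DS²] = 5.696 × [1.83 × 1.53 − 0.5 × 1.53²] = 9.29 mA.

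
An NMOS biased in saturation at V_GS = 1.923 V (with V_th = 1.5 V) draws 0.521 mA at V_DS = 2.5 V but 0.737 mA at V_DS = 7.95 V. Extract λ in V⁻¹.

λ = 0.0939 V⁻¹

With V_GS fixed, I_D ∝ (1 + λ V_DS) in saturation, so I_D2/I_D1 = (1 + λ V_DS2)/(1 + λ V_DS1).
0.737/0.521 = 1.415 = (1 + 7.95 λ)/(1 + 2.5 λ).
Solving: λ (I_D1 V_DS2 − I_D2 V_DS1) = I_D2 − I_D1, so λ = (0.737 − 0.521) / (0.521 × 7.95 − 0.737 × 2.5) = 0.216 / 2.3 = 0.0939 V⁻¹.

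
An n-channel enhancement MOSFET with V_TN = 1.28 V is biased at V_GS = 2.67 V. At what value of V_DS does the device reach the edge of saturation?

V_DS,sat = 1.39 V

The boundary between triode and saturation is V_DS = V_GS − V_TN = V_ov.
V_ov = 2.67 − 1.28 = 1.39 V.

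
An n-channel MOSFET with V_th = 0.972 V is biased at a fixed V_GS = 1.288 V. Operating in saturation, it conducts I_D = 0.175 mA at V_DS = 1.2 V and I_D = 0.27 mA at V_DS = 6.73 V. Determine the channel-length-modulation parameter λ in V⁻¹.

λ = 0.111 V⁻¹

With V_GS fixed, I_D ∝ (1 + λ V_DS) in saturation, so I_D2/I_D1 = (1 + λ V_DS2)/(1 + λ V_DS1).
0.27/0.175 = 1.543 = (1 + 6.73 λ)/(1 + 1.2 λ).
Solving: λ (I_D1 V_DS2 − I_D2 V_DS1) = I_D2 − I_D1, so λ = (0.27 − 0.175) / (0.175 × 6.73 − 0.27 × 1.2) = 0.095 / 0.854 = 0.111 V⁻¹.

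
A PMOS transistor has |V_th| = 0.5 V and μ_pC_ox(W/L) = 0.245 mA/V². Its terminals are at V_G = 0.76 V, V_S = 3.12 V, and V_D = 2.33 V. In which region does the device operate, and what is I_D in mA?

Triode; I_D = 0.284 mA

V_SG = V_S − V_G = 3.12 − 0.76 = 2.36 V; V_SD = V_S − V_D = 3.12 − 2.33 = 0.79 V.
V_ov = V_SG − |V_th| = 2.36 − 0.5 = 1.86 V.
Since V_SD = 0.79 V < V_ov = 1.86 V, the device is in the triode region.
I_D = k_p [V_ov · V_SD − ½ V_SD²] = 0.245 × [1.86 × 0.79 − 0.5 × 0.79²] = 0.284 mA.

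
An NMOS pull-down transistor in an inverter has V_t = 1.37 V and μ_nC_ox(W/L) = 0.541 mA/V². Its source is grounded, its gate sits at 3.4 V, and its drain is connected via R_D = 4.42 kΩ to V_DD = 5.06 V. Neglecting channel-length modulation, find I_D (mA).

V_GS = V_G = 3.4 V, so V_ov = 3.4 − 1.37 = 2.03 V.
Assume saturation: I_D = ½ k_n V_ov² = 0.5 × 0.541 × 2.03² = 1.11 mA, giving V_DS = V_DD − I_D R_D = 5.06 − 1.11 × 4.42 = 0.133 V.
But 0.133 V < V_ov = 2.03 V, so the device is actually in triode.
In triode I_D = k_n[V_ov V_DS − ½ V_DS²] and I_D = (V_DD − V_DS)/R_D. Equating: 1.2 V_DS² − 5.854 V_DS + 5.06 = 0, giving V_DS = 1.12 V (the root below V_ov).
I_D = (5.06 − 1.12) / 4.42 = 0.891 mA.

I_D = 0.891 mA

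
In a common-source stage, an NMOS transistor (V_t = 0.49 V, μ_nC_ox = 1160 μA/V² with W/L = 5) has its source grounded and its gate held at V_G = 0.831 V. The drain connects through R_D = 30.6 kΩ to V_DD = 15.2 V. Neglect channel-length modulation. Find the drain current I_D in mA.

V_GS = V_G = 0.831 V, so V_ov = 0.831 − 0.49 = 0.341 V.
k_n = μ_nC_ox · (W/L) = 5.8 mA/V².
Assume saturation: I_D = ½ k_n V_ov² = 0.5 × 5.8 × 0.341² = 0.337 mA, giving V_DS = V_DD − I_D R_D = 15.2 − 0.337 × 30.6 = 4.88 V.
V_DS = 4.88 V ≥ V_ov = 0.341 V, confirming saturation.

I_D = 0.337 mA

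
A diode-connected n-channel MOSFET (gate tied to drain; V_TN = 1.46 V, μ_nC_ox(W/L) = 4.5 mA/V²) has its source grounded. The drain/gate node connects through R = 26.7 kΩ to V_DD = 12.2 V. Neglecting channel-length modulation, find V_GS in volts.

V_GS = 1.87 V

With gate tied to drain, V_GS = V_DS ≥ V_GS − V_TN, so the device is in saturation.
KCL at the drain: ½ k_n (V_GS − V_TN)² = (V_DD − V_GS)/R.
Let x = V_GS − 1.46. Then 60.1 x² + x − 10.74 = 0, giving x = 0.415 V (positive root), so V_GS = 1.87 V.
I_D = (V_DD − V_GS)/R = (12.2 − 1.87) / 26.7 = 0.387 mA.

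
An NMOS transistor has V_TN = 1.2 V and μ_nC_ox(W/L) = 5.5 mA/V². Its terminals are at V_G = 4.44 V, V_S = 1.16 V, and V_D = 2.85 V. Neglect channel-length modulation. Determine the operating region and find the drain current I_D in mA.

Triode; I_D = 11.5 mA

V_GS = V_G − V_S = 4.44 − 1.16 = 3.28 V; V_DS = V_D − V_S = 2.85 − 1.16 = 1.69 V.
V_ov = V_GS − V_TN = 3.28 − 1.2 = 2.08 V.
Since V_DS = 1.69 V < V_ov = 2.08 V, the device is in the triode region.
I_D = k_n [V_ov · V_DS − ½ V_DS²] = 5.5 × [2.08 × 1.69 − 0.5 × 1.69²] = 11.5 mA.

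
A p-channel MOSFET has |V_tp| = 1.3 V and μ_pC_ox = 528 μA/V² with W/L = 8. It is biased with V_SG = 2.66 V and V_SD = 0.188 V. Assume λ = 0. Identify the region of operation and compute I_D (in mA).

k_p = μ_pC_ox · (W/L) = 4.224 mA/V².
V_ov = V_SG − |V_tp| = 2.66 − 1.3 = 1.36 V.
Since V_SD = 0.188 V < V_ov = 1.36 V, the device is in the triode region.
I_D = k_p [V_ov · V_SD − ½ V_SD²] = 4.224 × [1.36 × 0.188 − 0.5 × 0.188²] = 1.01 mA.

Triode; I_D = 1.01 mA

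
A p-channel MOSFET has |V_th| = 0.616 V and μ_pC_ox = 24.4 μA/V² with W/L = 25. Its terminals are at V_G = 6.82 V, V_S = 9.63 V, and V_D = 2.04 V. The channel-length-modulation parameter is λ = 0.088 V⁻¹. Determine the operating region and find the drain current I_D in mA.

V_SG = V_S − V_G = 9.63 − 6.82 = 2.81 V; V_SD = V_S − V_D = 9.63 − 2.04 = 7.59 V.
k_p = μ_pC_ox · (W/L) = 0.61 mA/V².
V_ov = V_SG − |V_th| = 2.81 − 0.616 = 2.19 V.
Since V_SD = 7.59 V ≥ V_ov = 2.19 V, the device is in saturation.
I_D = ½ k_p V_ov² (1 + λ V_SD) = 0.5 × 0.61 × 2.19² × (1 + 0.088 × 7.59) = 2.45 mA.

Saturation; I_D = 2.45 mA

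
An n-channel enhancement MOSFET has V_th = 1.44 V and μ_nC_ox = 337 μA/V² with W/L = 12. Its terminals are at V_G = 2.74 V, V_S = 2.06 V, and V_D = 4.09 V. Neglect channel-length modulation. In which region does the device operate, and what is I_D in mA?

Cutoff; I_D = 0 mA

V_GS = V_G − V_S = 2.74 − 2.06 = 0.68 V; V_DS = V_D − V_S = 4.09 − 2.06 = 2.03 V.
V_GS = 0.68 V < V_th = 1.44 V, so the transistor is in cutoff.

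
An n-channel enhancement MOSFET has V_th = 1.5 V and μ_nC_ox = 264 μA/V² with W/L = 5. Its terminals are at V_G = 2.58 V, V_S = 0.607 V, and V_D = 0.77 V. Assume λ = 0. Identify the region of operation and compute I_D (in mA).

Triode; I_D = 0.0842 mA

V_GS = V_G − V_S = 2.58 − 0.607 = 1.97 V; V_DS = V_D − V_S = 0.77 − 0.607 = 0.163 V.
k_n = μ_nC_ox · (W/L) = 1.32 mA/V².
V_ov = V_GS − V_th = 1.97 − 1.5 = 0.473 V.
Since V_DS = 0.163 V < V_ov = 0.473 V, the device is in the triode region.
I_D = k_n [V_ov · V_DS − ½ V_DS²] = 1.32 × [0.473 × 0.163 − 0.5 × 0.163²] = 0.0842 mA.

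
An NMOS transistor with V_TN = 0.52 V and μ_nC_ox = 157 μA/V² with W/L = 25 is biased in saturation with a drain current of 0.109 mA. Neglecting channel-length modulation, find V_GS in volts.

k_n = μ_nC_ox · (W/L) = 3.925 mA/V².
In saturation I_D = ½ k_n (V_GS − V_TN)², so V_GS − V_TN = √(2 I_D / k_n) = √(2 × 0.109 / 3.925) = 0.236 V.
V_GS = 0.52 + 0.236 = 0.756 V.

V_GS = 0.756 V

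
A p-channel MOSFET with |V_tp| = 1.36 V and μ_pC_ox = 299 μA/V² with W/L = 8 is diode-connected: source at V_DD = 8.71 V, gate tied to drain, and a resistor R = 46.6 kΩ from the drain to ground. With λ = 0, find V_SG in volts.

With gate tied to drain, V_SG = V_SD ≥ V_SG − |V_tp|, so the device is in saturation.
k_p = μ_pC_ox · (W/L) = 2.392 mA/V².
KCL at the drain: ½ k_p (V_SG − |V_tp|)² = (V_DD − V_SG)/R.
Let x = V_SG − 1.36. Then 55.7 x² + x − 7.35 = 0, giving x = 0.354 V (positive root), so V_SG = 1.71 V.
I_D = (V_DD − V_SG)/R = (8.71 − 1.71) / 46.6 = 0.15 mA.

V_SG = 1.71 V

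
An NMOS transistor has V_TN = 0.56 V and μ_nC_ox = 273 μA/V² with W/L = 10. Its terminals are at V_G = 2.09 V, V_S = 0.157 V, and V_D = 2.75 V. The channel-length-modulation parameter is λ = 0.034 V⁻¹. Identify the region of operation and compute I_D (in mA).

V_GS = V_G − V_S = 2.09 − 0.157 = 1.93 V; V_DS = V_D − V_S = 2.75 − 0.157 = 2.59 V.
k_n = μ_nC_ox · (W/L) = 2.73 mA/V².
V_ov = V_GS − V_TN = 1.93 − 0.56 = 1.37 V.
Since V_DS = 2.59 V ≥ V_ov = 1.37 V, the device is in saturation.
I_D = ½ k_n V_ov² (1 + λ V_DS) = 0.5 × 2.73 × 1.37² × (1 + 0.034 × 2.59) = 2.8 mA.

Saturation; I_D = 2.80 mA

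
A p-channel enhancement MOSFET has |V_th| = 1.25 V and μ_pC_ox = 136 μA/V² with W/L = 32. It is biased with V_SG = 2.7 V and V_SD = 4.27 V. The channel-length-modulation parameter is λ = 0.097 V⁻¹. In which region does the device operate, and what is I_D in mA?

Saturation; I_D = 6.47 mA

k_p = μ_pC_ox · (W/L) = 4.352 mA/V².
V_ov = V_SG − |V_th| = 2.7 − 1.25 = 1.45 V.
Since V_SD = 4.27 V ≥ V_ov = 1.45 V, the device is in saturation.
I_D = ½ k_p V_ov² (1 + λ V_SD) = 0.5 × 4.352 × 1.45² × (1 + 0.097 × 4.27) = 6.47 mA.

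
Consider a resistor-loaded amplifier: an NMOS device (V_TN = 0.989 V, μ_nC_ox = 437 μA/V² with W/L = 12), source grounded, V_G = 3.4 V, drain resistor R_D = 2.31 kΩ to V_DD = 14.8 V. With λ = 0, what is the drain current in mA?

I_D = 6.17 mA

V_GS = V_G = 3.4 V, so V_ov = 3.4 − 0.989 = 2.41 V.
k_n = μ_nC_ox · (W/L) = 5.244 mA/V².
Assume saturation: I_D = ½ k_n V_ov² = 0.5 × 5.244 × 2.41² = 15.2 mA, giving V_DS = V_DD − I_D R_D = 14.8 − 15.2 × 2.31 = -20.4 V.
But -20.4 V < V_ov = 2.41 V, so the device is actually in triode.
In triode I_D = k_n[V_ov V_DS − ½ V_DS²] and I_D = (V_DD − V_DS)/R_D. Equating: 6.06 V_DS² − 30.21 V_DS + 14.8 = 0, giving V_DS = 0.551 V (the root below V_ov).
I_D = (14.8 − 0.551) / 2.31 = 6.17 mA.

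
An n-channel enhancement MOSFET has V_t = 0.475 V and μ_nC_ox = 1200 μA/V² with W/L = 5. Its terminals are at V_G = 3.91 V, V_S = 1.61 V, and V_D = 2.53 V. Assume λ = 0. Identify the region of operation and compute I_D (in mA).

Triode; I_D = 7.53 mA

V_GS = V_G − V_S = 3.91 − 1.61 = 2.3 V; V_DS = V_D − V_S = 2.53 − 1.61 = 0.92 V.
k_n = μ_nC_ox · (W/L) = 6 mA/V².
V_ov = V_GS − V_t = 2.3 − 0.475 = 1.82 V.
Since V_DS = 0.92 V < V_ov = 1.82 V, the device is in the triode region.
I_D = k_n [V_ov · V_DS − ½ V_DS²] = 6 × [1.82 × 0.92 − 0.5 × 0.92²] = 7.53 mA.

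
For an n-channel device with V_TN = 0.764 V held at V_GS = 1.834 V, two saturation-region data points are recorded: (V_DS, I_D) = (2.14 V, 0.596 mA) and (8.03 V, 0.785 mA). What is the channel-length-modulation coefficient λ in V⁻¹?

With V_GS fixed, I_D ∝ (1 + λ V_DS) in saturation, so I_D2/I_D1 = (1 + λ V_DS2)/(1 + λ V_DS1).
0.785/0.596 = 1.317 = (1 + 8.03 λ)/(1 + 2.14 λ).
Solving: λ (I_D1 V_DS2 − I_D2 V_DS1) = I_D2 − I_D1, so λ = (0.785 − 0.596) / (0.596 × 8.03 − 0.785 × 2.14) = 0.189 / 3.11 = 0.0609 V⁻¹.

λ = 0.0609 V⁻¹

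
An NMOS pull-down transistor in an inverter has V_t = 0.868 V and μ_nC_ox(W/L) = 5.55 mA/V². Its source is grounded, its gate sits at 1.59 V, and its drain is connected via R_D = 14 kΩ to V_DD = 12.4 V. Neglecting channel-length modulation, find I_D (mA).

V_GS = V_G = 1.59 V, so V_ov = 1.59 − 0.868 = 0.722 V.
Assume saturation: I_D = ½ k_n V_ov² = 0.5 × 5.55 × 0.722² = 1.45 mA, giving V_DS = V_DD − I_D R_D = 12.4 − 1.45 × 14 = -7.85 V.
But -7.85 V < V_ov = 0.722 V, so the device is actually in triode.
In triode I_D = k_n[V_ov V_DS − ½ V_DS²] and I_D = (V_DD − V_DS)/R_D. Equating: 38.9 V_DS² − 57.1 V_DS + 12.4 = 0, giving V_DS = 0.265 V (the root below V_ov).
I_D = (12.4 − 0.265) / 14 = 0.867 mA.

I_D = 0.867 mA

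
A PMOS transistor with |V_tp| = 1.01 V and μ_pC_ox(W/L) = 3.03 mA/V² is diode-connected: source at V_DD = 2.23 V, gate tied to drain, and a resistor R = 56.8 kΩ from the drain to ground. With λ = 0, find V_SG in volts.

V_SG = 1.12 V

With gate tied to drain, V_SG = V_SD ≥ V_SG − |V_tp|, so the device is in saturation.
KCL at the drain: ½ k_p (V_SG − |V_tp|)² = (V_DD − V_SG)/R.
Let x = V_SG − 1.01. Then 86.1 x² + x − 1.22 = 0, giving x = 0.113 V (positive root), so V_SG = 1.12 V.
I_D = (V_DD − V_SG)/R = (2.23 − 1.12) / 56.8 = 0.0195 mA.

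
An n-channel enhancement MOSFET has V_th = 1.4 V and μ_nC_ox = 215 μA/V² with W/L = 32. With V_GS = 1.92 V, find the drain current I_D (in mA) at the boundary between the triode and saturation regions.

I_D = 0.930 mA

At the boundary V_DS = V_ov = V_GS − V_th = 1.92 − 1.4 = 0.52 V.
k_n = μ_nC_ox · (W/L) = 6.88 mA/V².
I_D = ½ k_n V_ov² = 0.5 × 6.88 × 0.52² = 0.93 mA.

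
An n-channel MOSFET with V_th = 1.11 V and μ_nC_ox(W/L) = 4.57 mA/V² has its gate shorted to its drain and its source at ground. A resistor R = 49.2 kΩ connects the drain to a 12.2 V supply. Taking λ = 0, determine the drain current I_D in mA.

With gate tied to drain, V_GS = V_DS ≥ V_GS − V_th, so the device is in saturation.
KCL at the drain: ½ k_n (V_GS − V_th)² = (V_DD − V_GS)/R.
Let x = V_GS − 1.11. Then 112 x² + x − 11.09 = 0, giving x = 0.31 V (positive root), so V_GS = 1.42 V.
I_D = (V_DD − V_GS)/R = (12.2 − 1.42) / 49.2 = 0.219 mA.

I_D = 0.219 mA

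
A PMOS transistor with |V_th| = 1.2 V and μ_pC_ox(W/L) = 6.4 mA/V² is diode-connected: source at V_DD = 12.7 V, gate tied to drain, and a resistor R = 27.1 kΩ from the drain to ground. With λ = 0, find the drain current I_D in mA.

I_D = 0.411 mA

With gate tied to drain, V_SG = V_SD ≥ V_SG − |V_th|, so the device is in saturation.
KCL at the drain: ½ k_p (V_SG − |V_th|)² = (V_DD − V_SG)/R.
Let x = V_SG − 1.2. Then 86.7 x² + x − 11.5 = 0, giving x = 0.358 V (positive root), so V_SG = 1.56 V.
I_D = (V_DD − V_SG)/R = (12.7 − 1.56) / 27.1 = 0.411 mA.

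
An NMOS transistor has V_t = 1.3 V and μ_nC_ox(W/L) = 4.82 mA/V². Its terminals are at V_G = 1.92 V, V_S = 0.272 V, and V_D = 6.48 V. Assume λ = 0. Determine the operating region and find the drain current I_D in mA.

Saturation; I_D = 0.292 mA

V_GS = V_G − V_S = 1.92 − 0.272 = 1.65 V; V_DS = V_D − V_S = 6.48 − 0.272 = 6.21 V.
V_ov = V_GS − V_t = 1.65 − 1.3 = 0.348 V.
Since V_DS = 6.21 V ≥ V_ov = 0.348 V, the device is in saturation.
I_D = ½ k_n V_ov² = 0.5 × 4.82 × 0.348² = 0.292 mA.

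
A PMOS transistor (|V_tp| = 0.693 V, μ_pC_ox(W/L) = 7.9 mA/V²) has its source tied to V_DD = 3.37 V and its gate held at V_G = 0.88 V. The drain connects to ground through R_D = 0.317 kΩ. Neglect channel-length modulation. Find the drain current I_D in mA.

V_SG = V_DD − V_G = 3.37 − 0.88 = 2.49 V, so V_ov = 2.49 − 0.693 = 1.8 V.
Assume saturation: I_D = ½ k_p V_ov² = 0.5 × 7.9 × 1.8² = 12.8 mA, giving V_SD = V_DD − I_D R_D = 3.37 − 12.8 × 0.317 = -0.673 V.
But -0.673 V < V_ov = 1.8 V, so the device is actually in triode.
In triode I_D = k_p[V_ov V_SD − ½ V_SD²] and I_D = (V_DD − V_SD)/R_D. Equating: 1.25 V_SD² − 5.5 V_SD + 3.37 = 0, giving V_SD = 0.736 V (the root below V_ov).
I_D = (3.37 − 0.736) / 0.317 = 8.31 mA.

I_D = 8.31 mA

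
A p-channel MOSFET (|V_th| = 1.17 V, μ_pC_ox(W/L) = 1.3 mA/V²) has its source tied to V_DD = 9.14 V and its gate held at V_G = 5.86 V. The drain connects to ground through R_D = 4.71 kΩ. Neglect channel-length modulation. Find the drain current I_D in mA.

I_D = 1.77 mA

V_SG = V_DD − V_G = 9.14 − 5.86 = 3.28 V, so V_ov = 3.28 − 1.17 = 2.11 V.
Assume saturation: I_D = ½ k_p V_ov² = 0.5 × 1.3 × 2.11² = 2.89 mA, giving V_SD = V_DD − I_D R_D = 9.14 − 2.89 × 4.71 = -4.49 V.
But -4.49 V < V_ov = 2.11 V, so the device is actually in triode.
In triode I_D = k_p[V_ov V_SD − ½ V_SD²] and I_D = (V_DD − V_SD)/R_D. Equating: 3.06 V_SD² − 13.92 V_SD + 9.14 = 0, giving V_SD = 0.796 V (the root below V_ov).
I_D = (9.14 − 0.796) / 4.71 = 1.77 mA.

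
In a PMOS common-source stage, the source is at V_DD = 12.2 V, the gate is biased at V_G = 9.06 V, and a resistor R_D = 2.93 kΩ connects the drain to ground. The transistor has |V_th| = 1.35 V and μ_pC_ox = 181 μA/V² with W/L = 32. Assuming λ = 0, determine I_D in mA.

V_SG = V_DD − V_G = 12.2 − 9.06 = 3.14 V, so V_ov = 3.14 − 1.35 = 1.79 V.
k_p = μ_pC_ox · (W/L) = 5.792 mA/V².
Assume saturation: I_D = ½ k_p V_ov² = 0.5 × 5.792 × 1.79² = 9.28 mA, giving V_SD = V_DD − I_D R_D = 12.2 − 9.28 × 2.93 = -15 V.
But -15 V < V_ov = 1.79 V, so the device is actually in triode.
In triode I_D = k_p[V_ov V_SD − ½ V_SD²] and I_D = (V_DD − V_SD)/R_D. Equating: 8.49 V_SD² − 31.38 V_SD + 12.2 = 0, giving V_SD = 0.442 V (the root below V_ov).
I_D = (12.2 − 0.442) / 2.93 = 4.01 mA.

I_D = 4.01 mA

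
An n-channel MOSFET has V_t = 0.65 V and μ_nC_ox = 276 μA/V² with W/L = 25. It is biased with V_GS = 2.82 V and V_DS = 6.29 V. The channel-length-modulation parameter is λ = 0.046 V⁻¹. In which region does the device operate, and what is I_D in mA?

Saturation; I_D = 20.9 mA

k_n = μ_nC_ox · (W/L) = 6.9 mA/V².
V_ov = V_GS − V_t = 2.82 − 0.65 = 2.17 V.
Since V_DS = 6.29 V ≥ V_ov = 2.17 V, the device is in saturation.
I_D = ½ k_n V_ov² (1 + λ V_DS) = 0.5 × 6.9 × 2.17² × (1 + 0.046 × 6.29) = 20.9 mA.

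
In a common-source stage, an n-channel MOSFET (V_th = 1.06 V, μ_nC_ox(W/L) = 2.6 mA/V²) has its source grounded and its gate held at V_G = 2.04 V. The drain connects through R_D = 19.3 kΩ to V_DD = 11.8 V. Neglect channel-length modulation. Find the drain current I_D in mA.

I_D = 0.597 mA

V_GS = V_G = 2.04 V, so V_ov = 2.04 − 1.06 = 0.98 V.
Assume saturation: I_D = ½ k_n V_ov² = 0.5 × 2.6 × 0.98² = 1.25 mA, giving V_DS = V_DD − I_D R_D = 11.8 − 1.25 × 19.3 = -12.3 V.
But -12.3 V < V_ov = 0.98 V, so the device is actually in triode.
In triode I_D = k_n[V_ov V_DS − ½ V_DS²] and I_D = (V_DD − V_DS)/R_D. Equating: 25.1 V_DS² − 50.18 V_DS + 11.8 = 0, giving V_DS = 0.272 V (the root below V_ov).
I_D = (11.8 − 0.272) / 19.3 = 0.597 mA.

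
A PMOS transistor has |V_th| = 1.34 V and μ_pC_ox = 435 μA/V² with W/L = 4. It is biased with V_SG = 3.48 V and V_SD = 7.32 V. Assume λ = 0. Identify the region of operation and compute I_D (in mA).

k_p = μ_pC_ox · (W/L) = 1.74 mA/V².
V_ov = V_SG − |V_th| = 3.48 − 1.34 = 2.14 V.
Since V_SD = 7.32 V ≥ V_ov = 2.14 V, the device is in saturation.
I_D = ½ k_p V_ov² = 0.5 × 1.74 × 2.14² = 3.98 mA.

Saturation; I_D = 3.98 mA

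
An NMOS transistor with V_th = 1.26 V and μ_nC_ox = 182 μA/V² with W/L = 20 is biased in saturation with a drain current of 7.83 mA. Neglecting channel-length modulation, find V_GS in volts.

V_GS = 3.33 V

k_n = μ_nC_ox · (W/L) = 3.64 mA/V².
In saturation I_D = ½ k_n (V_GS − V_th)², so V_GS − V_th = √(2 I_D / k_n) = √(2 × 7.83 / 3.64) = 2.07 V.
V_GS = 1.26 + 2.07 = 3.33 V.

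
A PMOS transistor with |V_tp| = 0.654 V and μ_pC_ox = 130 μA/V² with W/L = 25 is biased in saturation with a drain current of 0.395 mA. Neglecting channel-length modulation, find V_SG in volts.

V_SG = 1.15 V

k_p = μ_pC_ox · (W/L) = 3.25 mA/V².
In saturation I_D = ½ k_p (V_SG − |V_tp|)², so V_SG − |V_tp| = √(2 I_D / k_p) = √(2 × 0.395 / 3.25) = 0.493 V.
V_SG = 0.654 + 0.493 = 1.15 V.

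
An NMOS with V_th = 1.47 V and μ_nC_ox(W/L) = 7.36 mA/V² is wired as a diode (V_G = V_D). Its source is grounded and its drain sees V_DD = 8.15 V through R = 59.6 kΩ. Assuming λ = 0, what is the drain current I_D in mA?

With gate tied to drain, V_GS = V_DS ≥ V_GS − V_th, so the device is in saturation.
KCL at the drain: ½ k_n (V_GS − V_th)² = (V_DD − V_GS)/R.
Let x = V_GS − 1.47. Then 219 x² + x − 6.68 = 0, giving x = 0.172 V (positive root), so V_GS = 1.64 V.
I_D = (V_DD − V_GS)/R = (8.15 − 1.64) / 59.6 = 0.109 mA.

I_D = 0.109 mA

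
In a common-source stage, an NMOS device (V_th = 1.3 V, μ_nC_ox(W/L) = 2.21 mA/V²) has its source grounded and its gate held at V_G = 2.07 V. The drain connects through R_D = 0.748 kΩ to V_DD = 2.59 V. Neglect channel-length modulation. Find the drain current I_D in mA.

V_GS = V_G = 2.07 V, so V_ov = 2.07 − 1.3 = 0.77 V.
Assume saturation: I_D = ½ k_n V_ov² = 0.5 × 2.21 × 0.77² = 0.655 mA, giving V_DS = V_DD − I_D R_D = 2.59 − 0.655 × 0.748 = 2.1 V.
V_DS = 2.1 V ≥ V_ov = 0.77 V, confirming saturation.

I_D = 0.655 mA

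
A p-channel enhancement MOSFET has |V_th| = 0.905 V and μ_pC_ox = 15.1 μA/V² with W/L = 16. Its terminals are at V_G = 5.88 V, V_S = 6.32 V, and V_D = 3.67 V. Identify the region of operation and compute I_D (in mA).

Cutoff; I_D = 0 mA

V_SG = V_S − V_G = 6.32 − 5.88 = 0.44 V; V_SD = V_S − V_D = 6.32 − 3.67 = 2.65 V.
V_SG = 0.44 V < |V_th| = 0.905 V, so the transistor is in cutoff.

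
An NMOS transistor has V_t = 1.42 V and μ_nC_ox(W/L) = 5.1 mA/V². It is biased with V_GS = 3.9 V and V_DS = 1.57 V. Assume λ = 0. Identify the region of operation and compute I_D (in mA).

Triode; I_D = 13.6 mA

V_ov = V_GS − V_t = 3.9 − 1.42 = 2.48 V.
Since V_DS = 1.57 V < V_ov = 2.48 V, the device is in the triode region.
I_D = k_n [V_ov · V_DS − ½ V_DS²] = 5.1 × [2.48 × 1.57 − 0.5 × 1.57²] = 13.6 mA.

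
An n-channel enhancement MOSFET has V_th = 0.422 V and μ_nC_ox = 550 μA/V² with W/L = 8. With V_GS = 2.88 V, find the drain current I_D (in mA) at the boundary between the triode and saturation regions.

I_D = 13.3 mA

At the boundary V_DS = V_ov = V_GS − V_th = 2.88 − 0.422 = 2.46 V.
k_n = μ_nC_ox · (W/L) = 4.4 mA/V².
I_D = ½ k_n V_ov² = 0.5 × 4.4 × 2.46² = 13.3 mA.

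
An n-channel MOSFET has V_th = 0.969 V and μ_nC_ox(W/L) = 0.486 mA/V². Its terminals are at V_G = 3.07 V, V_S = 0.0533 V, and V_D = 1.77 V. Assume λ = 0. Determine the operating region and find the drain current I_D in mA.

V_GS = V_G − V_S = 3.07 − 0.0533 = 3.02 V; V_DS = V_D − V_S = 1.77 − 0.0533 = 1.72 V.
V_ov = V_GS − V_th = 3.02 − 0.969 = 2.05 V.
Since V_DS = 1.72 V < V_ov = 2.05 V, the device is in the triode region.
I_D = k_n [V_ov · V_DS − ½ V_DS²] = 0.486 × [2.05 × 1.72 − 0.5 × 1.72²] = 0.992 mA.

Triode; I_D = 0.992 mA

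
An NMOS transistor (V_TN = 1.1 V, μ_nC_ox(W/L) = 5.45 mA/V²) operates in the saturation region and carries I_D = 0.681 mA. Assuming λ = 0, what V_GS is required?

V_GS = 1.60 V

In saturation I_D = ½ k_n (V_GS − V_TN)², so V_GS − V_TN = √(2 I_D / k_n) = √(2 × 0.681 / 5.45) = 0.5 V.
V_GS = 1.1 + 0.5 = 1.6 V.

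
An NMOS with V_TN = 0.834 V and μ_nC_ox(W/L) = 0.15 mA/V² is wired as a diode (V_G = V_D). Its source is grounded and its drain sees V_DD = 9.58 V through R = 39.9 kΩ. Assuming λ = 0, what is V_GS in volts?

V_GS = 2.38 V

With gate tied to drain, V_GS = V_DS ≥ V_GS − V_TN, so the device is in saturation.
KCL at the drain: ½ k_n (V_GS − V_TN)² = (V_DD − V_GS)/R.
Let x = V_GS − 0.834. Then 2.99 x² + x − 8.746 = 0, giving x = 1.55 V (positive root), so V_GS = 2.38 V.
I_D = (V_DD − V_GS)/R = (9.58 − 2.38) / 39.9 = 0.18 mA.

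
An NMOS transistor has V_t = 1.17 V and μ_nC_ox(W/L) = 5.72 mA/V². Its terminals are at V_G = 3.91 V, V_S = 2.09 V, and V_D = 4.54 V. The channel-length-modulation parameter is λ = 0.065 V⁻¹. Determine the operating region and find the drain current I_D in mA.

Saturation; I_D = 1.40 mA

V_GS = V_G − V_S = 3.91 − 2.09 = 1.82 V; V_DS = V_D − V_S = 4.54 − 2.09 = 2.45 V.
V_ov = V_GS − V_t = 1.82 − 1.17 = 0.65 V.
Since V_DS = 2.45 V ≥ V_ov = 0.65 V, the device is in saturation.
I_D = ½ k_n V_ov² (1 + λ V_DS) = 0.5 × 5.72 × 0.65² × (1 + 0.065 × 2.45) = 1.4 mA.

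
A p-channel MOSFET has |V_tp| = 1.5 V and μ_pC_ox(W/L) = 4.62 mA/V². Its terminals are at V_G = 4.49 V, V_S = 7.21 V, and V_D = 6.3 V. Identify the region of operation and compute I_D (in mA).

V_SG = V_S − V_G = 7.21 − 4.49 = 2.72 V; V_SD = V_S − V_D = 7.21 − 6.3 = 0.91 V.
V_ov = V_SG − |V_tp| = 2.72 − 1.5 = 1.22 V.
Since V_SD = 0.91 V < V_ov = 1.22 V, the device is in the triode region.
I_D = k_p [V_ov · V_SD − ½ V_SD²] = 4.62 × [1.22 × 0.91 − 0.5 × 0.91²] = 3.22 mA.

Triode; I_D = 3.22 mA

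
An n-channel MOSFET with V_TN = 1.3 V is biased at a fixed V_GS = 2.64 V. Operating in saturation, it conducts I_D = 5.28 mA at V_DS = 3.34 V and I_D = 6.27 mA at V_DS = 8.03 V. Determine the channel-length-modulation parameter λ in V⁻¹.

With V_GS fixed, I_D ∝ (1 + λ V_DS) in saturation, so I_D2/I_D1 = (1 + λ V_DS2)/(1 + λ V_DS1).
6.27/5.28 = 1.187 = (1 + 8.03 λ)/(1 + 3.34 λ).
Solving: λ (I_D1 V_DS2 − I_D2 V_DS1) = I_D2 − I_D1, so λ = (6.27 − 5.28) / (5.28 × 8.03 − 6.27 × 3.34) = 0.99 / 21.5 = 0.0461 V⁻¹.

λ = 0.0461 V⁻¹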